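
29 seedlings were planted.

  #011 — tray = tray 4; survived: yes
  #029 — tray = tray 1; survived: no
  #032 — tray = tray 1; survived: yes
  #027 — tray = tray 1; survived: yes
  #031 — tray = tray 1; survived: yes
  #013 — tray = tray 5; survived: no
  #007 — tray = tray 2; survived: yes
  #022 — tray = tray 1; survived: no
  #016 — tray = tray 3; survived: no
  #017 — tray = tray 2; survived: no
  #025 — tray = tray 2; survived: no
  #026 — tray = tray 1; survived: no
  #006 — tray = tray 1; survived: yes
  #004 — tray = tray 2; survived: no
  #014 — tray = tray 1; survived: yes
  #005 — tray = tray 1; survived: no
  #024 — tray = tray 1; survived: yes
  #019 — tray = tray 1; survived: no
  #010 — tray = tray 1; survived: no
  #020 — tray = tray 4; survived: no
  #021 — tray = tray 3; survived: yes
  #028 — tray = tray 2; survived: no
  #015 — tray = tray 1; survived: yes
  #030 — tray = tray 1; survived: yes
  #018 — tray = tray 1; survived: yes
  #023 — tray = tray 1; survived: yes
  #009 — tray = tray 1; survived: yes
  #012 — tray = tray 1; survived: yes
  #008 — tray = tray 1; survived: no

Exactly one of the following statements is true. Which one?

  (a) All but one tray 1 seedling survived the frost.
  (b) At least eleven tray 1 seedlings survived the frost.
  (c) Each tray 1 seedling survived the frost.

|A| = 19, |A ∩ B| = 12, |A ∖ B| = 7.
(a) requires |A ∖ B| = 1: false.
(b) requires |A ∩ B| ≥ 11: true.
(c) requires A ⊆ B, i.e. every element of A is in B (|A ∖ B| = 0): false.

(b)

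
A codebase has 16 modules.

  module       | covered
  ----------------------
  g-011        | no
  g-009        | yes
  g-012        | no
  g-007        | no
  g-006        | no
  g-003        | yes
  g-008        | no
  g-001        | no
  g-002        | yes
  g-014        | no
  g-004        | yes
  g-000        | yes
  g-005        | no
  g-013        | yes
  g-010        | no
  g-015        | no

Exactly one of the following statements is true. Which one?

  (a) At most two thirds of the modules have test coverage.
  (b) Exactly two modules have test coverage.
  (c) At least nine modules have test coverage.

|A| = 16, |A ∩ B| = 6, |A ∖ B| = 10.
(a) requires |A ∩ B| / |A| ≤ 2/3: true.
(b) requires |A ∩ B| = 2: false.
(c) requires |A ∩ B| ≥ 9: false.

(a)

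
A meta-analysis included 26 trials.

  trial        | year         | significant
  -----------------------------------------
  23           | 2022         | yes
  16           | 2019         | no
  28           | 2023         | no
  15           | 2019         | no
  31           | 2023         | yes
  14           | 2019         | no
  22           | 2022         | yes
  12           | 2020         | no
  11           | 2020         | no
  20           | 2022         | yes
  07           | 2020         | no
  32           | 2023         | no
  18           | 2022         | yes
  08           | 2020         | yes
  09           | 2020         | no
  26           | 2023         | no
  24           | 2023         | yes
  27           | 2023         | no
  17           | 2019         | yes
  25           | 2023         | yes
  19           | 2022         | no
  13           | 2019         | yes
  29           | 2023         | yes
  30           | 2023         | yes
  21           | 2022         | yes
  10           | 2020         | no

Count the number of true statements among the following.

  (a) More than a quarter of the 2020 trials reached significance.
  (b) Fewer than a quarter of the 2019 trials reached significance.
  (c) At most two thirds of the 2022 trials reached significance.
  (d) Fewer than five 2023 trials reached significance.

0

(a) 2020: |A| = 6, |A ∩ B| = 1; needs |A ∩ B| / |A| > 1/4 — false.
(b) 2019: |A| = 5, |A ∩ B| = 2; needs |A ∩ B| / |A| < 1/4 — false.
(c) 2022: |A| = 6, |A ∩ B| = 5; needs |A ∩ B| / |A| ≤ 2/3 — false.
(d) 2023: |A| = 9, |A ∩ B| = 5; needs |A ∩ B| < 5 — false.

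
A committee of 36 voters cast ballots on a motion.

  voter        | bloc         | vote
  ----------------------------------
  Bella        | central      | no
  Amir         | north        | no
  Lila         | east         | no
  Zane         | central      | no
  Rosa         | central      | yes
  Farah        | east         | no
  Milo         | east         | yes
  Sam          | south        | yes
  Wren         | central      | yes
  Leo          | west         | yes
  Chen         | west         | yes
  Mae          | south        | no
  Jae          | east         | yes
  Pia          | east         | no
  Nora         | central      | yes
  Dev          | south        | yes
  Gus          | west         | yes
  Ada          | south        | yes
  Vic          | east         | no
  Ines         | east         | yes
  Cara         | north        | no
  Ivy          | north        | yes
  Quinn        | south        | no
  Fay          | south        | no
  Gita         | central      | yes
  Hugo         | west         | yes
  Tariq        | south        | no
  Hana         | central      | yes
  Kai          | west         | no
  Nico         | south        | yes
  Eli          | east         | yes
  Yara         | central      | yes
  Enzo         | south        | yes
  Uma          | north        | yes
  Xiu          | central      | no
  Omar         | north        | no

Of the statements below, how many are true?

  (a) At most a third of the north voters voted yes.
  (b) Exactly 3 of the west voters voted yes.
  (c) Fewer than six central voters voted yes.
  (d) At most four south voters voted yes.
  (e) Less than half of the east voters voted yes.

(a) north: |A| = 5, |A ∩ B| = 2; needs |A ∩ B| / |A| ≤ 1/3 — false.
(b) west: |A| = 5, |A ∩ B| = 4; needs |A ∩ B| = 3 — false.
(c) central: |A| = 9, |A ∩ B| = 6; needs |A ∩ B| < 6 — false.
(d) south: |A| = 9, |A ∩ B| = 5; needs |A ∩ B| ≤ 4 — false.
(e) east: |A| = 8, |A ∩ B| = 4; needs |A ∩ B| < |A ∖ B| — false.

0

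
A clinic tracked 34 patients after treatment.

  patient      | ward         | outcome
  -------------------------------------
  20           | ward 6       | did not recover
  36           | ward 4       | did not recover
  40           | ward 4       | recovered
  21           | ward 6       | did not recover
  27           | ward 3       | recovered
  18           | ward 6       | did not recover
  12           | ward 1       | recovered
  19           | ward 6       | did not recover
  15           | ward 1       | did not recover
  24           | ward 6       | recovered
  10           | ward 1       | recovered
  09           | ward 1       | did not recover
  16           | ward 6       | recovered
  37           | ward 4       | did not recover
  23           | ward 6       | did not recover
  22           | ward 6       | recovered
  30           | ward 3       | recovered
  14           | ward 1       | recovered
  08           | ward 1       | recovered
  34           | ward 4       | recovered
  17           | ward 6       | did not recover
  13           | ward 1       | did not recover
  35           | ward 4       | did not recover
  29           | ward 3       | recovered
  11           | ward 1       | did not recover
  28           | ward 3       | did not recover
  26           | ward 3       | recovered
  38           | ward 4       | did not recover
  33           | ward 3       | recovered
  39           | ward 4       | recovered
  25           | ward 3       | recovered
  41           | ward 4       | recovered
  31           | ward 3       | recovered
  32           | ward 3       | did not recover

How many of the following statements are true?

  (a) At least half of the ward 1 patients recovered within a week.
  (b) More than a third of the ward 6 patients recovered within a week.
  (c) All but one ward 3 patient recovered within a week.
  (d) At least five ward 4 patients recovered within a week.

(a) ward 1: |A| = 8, |A ∩ B| = 4; needs |A ∩ B| ≥ |A ∖ B| — true.
(b) ward 6: |A| = 9, |A ∩ B| = 3; needs |A ∩ B| / |A| > 1/3 — false.
(c) ward 3: |A| = 9, |A ∩ B| = 7; needs |A ∖ B| = 1 — false.
(d) ward 4: |A| = 8, |A ∩ B| = 4; needs |A ∩ B| ≥ 5 — false.

1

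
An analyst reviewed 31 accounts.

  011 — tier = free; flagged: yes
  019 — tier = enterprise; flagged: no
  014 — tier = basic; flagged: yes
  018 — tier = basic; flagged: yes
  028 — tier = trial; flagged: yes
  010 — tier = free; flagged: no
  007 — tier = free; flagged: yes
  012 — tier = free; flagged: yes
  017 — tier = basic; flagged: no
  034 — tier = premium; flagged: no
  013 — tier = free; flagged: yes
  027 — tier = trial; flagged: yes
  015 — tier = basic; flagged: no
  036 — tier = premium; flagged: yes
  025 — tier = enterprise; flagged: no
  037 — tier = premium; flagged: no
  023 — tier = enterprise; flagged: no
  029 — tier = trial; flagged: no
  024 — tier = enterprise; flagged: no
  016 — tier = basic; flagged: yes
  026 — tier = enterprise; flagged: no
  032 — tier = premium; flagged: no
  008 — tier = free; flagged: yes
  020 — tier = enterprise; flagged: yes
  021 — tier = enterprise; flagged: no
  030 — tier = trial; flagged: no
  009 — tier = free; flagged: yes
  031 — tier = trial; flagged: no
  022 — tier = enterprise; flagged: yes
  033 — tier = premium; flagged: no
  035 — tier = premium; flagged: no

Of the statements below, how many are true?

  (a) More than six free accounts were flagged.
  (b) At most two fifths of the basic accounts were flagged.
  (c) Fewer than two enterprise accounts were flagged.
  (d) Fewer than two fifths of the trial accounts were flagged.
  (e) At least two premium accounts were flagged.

0

(a) free: |A| = 7, |A ∩ B| = 6; needs |A ∩ B| > 6 — false.
(b) basic: |A| = 5, |A ∩ B| = 3; needs |A ∩ B| / |A| ≤ 2/5 — false.
(c) enterprise: |A| = 8, |A ∩ B| = 2; needs |A ∩ B| < 2 — false.
(d) trial: |A| = 5, |A ∩ B| = 2; needs |A ∩ B| / |A| < 2/5 — false.
(e) premium: |A| = 6, |A ∩ B| = 1; needs |A ∩ B| ≥ 2 — false.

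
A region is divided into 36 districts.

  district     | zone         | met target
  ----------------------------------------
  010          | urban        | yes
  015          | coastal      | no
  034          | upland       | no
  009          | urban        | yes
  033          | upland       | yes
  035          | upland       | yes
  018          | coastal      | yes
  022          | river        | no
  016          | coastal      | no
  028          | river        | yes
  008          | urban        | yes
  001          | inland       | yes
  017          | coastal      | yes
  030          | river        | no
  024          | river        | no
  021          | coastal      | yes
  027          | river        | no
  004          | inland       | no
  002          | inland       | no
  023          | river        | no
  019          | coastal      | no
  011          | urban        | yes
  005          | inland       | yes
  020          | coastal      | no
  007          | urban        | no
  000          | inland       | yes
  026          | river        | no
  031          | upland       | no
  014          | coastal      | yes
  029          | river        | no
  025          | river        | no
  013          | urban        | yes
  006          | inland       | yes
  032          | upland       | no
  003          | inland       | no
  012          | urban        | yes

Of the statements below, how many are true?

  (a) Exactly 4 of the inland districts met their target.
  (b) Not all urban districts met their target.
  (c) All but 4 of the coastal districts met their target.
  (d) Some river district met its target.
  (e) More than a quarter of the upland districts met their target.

(a) inland: |A| = 7, |A ∩ B| = 4; needs |A ∩ B| = 4 — true.
(b) urban: |A| = 7, |A ∩ B| = 6; needs A ⊄ B (|A ∖ B| ≥ 1) — true.
(c) coastal: |A| = 8, |A ∩ B| = 4; needs |A ∖ B| = 4 — true.
(d) river: |A| = 9, |A ∩ B| = 1; needs A ∩ B ≠ ∅ (|A ∩ B| ≥ 1) — true.
(e) upland: |A| = 5, |A ∩ B| = 2; needs |A ∩ B| / |A| > 1/4 — true.

5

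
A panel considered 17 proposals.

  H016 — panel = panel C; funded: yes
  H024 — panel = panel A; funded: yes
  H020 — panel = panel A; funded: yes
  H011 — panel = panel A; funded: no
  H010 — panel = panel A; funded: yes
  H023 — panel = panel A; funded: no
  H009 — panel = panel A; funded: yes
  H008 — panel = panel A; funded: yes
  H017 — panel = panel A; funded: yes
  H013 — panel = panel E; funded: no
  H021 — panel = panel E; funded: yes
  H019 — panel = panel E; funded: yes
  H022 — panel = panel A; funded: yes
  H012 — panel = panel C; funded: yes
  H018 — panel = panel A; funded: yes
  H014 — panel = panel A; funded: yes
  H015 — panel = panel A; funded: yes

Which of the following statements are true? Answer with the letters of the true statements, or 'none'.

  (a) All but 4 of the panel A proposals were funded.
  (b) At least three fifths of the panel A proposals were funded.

(b)

|A| = 12, |A ∩ B| = 10, |A ∖ B| = 2.
(a) |A ∖ B| = 4: fails.
(b) |A ∩ B| / |A| ≥ 3/5: holds.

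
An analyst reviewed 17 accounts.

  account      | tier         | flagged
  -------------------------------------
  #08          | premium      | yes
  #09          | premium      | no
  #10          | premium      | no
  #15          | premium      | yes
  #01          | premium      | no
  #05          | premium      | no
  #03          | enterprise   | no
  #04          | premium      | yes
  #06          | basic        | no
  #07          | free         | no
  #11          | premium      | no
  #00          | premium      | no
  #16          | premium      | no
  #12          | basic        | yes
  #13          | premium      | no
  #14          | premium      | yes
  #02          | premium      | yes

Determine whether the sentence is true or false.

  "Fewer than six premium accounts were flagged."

True

'Fewer than six premium accounts were flagged' holds iff |A ∩ B| < 6.
A (the restrictor) = {#08, #09, #10, #15, #01, #05, #04, #11, #00, #16, #13, #14, #02}, |A| = 13.
A ∩ B = {#08, #15, #04, #14, #02}, so |A ∩ B| = 5.
|A ∩ B| = 5, so the statement is true.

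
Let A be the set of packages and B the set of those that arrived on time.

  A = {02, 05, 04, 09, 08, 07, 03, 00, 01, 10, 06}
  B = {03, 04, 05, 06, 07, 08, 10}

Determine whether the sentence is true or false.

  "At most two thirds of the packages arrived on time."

The determiner here denotes the relation: |A ∩ B| / |A| ≤ 2/3.
A (the restrictor) = {02, 05, 04, 09, 08, 07, 03, 00, 01, 10, 06}, |A| = 11.
A ∩ B = {05, 04, 08, 07, 03, 10, 06}, so |A ∩ B| = 7.
A ∖ B = {02, 09, 00, 01}, so |A ∖ B| = 4.
|A ∩ B|/|A| = 7/11, so the statement is true.

True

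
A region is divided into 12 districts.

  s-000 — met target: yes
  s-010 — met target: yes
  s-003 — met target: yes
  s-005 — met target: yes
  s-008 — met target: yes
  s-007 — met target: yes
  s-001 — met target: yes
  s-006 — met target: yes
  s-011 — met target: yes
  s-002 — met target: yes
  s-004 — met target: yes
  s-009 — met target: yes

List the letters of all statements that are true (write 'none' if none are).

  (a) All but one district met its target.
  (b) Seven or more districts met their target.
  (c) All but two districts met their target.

(b)

|A| = 12, |A ∩ B| = 12, |A ∖ B| = 0.
(a) |A ∖ B| = 1: fails.
(b) |A ∩ B| ≥ 7: holds.
(c) |A ∖ B| = 2: fails.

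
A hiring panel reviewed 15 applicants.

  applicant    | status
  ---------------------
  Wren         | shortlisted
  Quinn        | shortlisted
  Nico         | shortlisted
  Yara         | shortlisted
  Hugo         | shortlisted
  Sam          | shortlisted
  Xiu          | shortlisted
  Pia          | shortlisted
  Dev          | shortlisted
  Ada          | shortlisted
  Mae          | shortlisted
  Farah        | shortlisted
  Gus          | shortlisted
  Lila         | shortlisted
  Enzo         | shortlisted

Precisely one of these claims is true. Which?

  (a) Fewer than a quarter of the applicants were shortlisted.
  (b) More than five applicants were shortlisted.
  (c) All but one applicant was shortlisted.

|A| = 15, |A ∩ B| = 15, |A ∖ B| = 0.
(a) requires |A ∩ B| / |A| < 1/4: false.
(b) requires |A ∩ B| > 5: true.
(c) requires |A ∖ B| = 1: false.

(b)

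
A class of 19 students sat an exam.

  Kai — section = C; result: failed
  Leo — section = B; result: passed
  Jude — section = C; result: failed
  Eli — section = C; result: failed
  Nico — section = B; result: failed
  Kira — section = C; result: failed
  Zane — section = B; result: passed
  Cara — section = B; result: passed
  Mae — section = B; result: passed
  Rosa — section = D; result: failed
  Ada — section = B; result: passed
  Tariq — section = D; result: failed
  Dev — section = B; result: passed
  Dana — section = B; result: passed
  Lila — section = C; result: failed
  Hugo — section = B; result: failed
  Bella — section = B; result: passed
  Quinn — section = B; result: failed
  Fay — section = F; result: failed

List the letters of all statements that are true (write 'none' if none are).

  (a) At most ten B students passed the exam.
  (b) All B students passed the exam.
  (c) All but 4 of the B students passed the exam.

|A| = 11, |A ∩ B| = 8, |A ∖ B| = 3.
(a) |A ∩ B| ≤ 10: holds.
(b) A ⊆ B, i.e. every element of A is in B (|A ∖ B| = 0): fails.
(c) |A ∖ B| = 4: fails.

(a)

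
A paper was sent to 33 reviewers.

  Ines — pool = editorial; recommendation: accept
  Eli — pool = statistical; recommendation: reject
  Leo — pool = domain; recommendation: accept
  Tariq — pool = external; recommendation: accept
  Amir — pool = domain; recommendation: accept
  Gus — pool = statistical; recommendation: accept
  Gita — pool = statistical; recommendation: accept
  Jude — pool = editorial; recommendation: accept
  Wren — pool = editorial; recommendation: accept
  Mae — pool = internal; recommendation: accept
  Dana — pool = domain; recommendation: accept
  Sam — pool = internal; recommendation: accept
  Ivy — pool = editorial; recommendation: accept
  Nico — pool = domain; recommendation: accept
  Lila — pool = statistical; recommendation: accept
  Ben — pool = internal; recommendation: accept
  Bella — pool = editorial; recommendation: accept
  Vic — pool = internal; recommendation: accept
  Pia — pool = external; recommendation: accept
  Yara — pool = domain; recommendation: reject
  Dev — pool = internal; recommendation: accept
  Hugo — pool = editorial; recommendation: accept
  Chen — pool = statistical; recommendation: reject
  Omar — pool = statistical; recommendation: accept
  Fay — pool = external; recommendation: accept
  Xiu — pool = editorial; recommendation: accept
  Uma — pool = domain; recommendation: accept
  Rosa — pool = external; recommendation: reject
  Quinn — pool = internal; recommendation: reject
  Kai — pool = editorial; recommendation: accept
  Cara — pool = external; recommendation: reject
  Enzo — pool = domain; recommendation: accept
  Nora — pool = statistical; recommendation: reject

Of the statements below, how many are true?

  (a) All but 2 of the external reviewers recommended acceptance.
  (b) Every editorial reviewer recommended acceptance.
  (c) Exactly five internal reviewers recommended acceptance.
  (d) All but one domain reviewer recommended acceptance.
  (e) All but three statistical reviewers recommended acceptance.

5

(a) external: |A| = 5, |A ∩ B| = 3; needs |A ∖ B| = 2 — true.
(b) editorial: |A| = 8, |A ∩ B| = 8; needs A ⊆ B, i.e. every element of A is in B (|A ∖ B| = 0) — true.
(c) internal: |A| = 6, |A ∩ B| = 5; needs |A ∩ B| = 5 — true.
(d) domain: |A| = 7, |A ∩ B| = 6; needs |A ∖ B| = 1 — true.
(e) statistical: |A| = 7, |A ∩ B| = 4; needs |A ∖ B| = 3 — true.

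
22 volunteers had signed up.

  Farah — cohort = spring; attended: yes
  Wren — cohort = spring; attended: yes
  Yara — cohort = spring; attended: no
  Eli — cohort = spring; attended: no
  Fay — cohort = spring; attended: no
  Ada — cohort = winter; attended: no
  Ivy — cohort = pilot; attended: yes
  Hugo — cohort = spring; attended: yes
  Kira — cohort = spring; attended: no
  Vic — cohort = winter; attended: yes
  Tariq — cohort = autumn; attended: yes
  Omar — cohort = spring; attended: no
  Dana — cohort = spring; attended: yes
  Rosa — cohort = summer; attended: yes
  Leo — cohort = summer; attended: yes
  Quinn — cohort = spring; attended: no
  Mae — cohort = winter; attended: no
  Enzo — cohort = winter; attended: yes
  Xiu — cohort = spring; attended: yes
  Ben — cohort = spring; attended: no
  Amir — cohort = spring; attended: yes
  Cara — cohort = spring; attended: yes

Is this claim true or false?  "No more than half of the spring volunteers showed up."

'No more than half of the spring volunteers showed up' holds iff |A ∩ B| ≤ |A ∖ B|.
A (the restrictor) = {Farah, Wren, Yara, Eli, Fay, Hugo, Kira, Omar, Dana, Quinn, Xiu, Ben, Amir, Cara}, |A| = 14.
A ∩ B = {Farah, Wren, Hugo, Dana, Xiu, Amir, Cara}, so |A ∩ B| = 7.
A ∖ B = {Yara, Eli, Fay, Kira, Omar, Quinn, Ben}, so |A ∖ B| = 7.
7 = 7, so the statement is true.

True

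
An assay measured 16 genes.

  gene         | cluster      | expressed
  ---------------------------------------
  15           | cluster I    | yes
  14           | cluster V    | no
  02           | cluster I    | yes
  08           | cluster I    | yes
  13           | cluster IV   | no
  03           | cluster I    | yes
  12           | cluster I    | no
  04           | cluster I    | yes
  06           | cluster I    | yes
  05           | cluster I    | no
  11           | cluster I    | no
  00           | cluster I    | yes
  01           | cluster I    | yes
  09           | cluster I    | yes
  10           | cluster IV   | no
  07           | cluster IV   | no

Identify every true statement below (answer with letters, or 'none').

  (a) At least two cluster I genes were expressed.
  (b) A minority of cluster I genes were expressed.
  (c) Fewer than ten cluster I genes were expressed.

|A| = 12, |A ∩ B| = 9, |A ∖ B| = 3.
(a) |A ∩ B| ≥ 2: holds.
(b) |A ∩ B| < |A ∖ B|: fails.
(c) |A ∩ B| < 10: holds.

(a), (c)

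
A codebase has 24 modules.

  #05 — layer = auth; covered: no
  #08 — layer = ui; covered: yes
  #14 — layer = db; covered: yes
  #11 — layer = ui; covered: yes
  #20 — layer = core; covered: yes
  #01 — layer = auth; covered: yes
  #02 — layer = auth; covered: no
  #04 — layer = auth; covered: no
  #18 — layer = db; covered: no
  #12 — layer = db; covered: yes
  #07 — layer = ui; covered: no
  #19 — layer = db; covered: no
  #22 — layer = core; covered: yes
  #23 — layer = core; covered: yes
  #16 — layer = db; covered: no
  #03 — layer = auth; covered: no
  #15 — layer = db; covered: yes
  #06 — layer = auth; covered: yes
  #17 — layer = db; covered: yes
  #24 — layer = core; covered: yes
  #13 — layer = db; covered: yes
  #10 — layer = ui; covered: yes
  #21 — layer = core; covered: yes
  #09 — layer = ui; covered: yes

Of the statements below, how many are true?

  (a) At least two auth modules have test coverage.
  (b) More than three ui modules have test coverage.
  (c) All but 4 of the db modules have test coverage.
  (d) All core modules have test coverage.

3

(a) auth: |A| = 6, |A ∩ B| = 2; needs |A ∩ B| ≥ 2 — true.
(b) ui: |A| = 5, |A ∩ B| = 4; needs |A ∩ B| > 3 — true.
(c) db: |A| = 8, |A ∩ B| = 5; needs |A ∖ B| = 4 — false.
(d) core: |A| = 5, |A ∩ B| = 5; needs A ⊆ B, i.e. every element of A is in B (|A ∖ B| = 0) — true.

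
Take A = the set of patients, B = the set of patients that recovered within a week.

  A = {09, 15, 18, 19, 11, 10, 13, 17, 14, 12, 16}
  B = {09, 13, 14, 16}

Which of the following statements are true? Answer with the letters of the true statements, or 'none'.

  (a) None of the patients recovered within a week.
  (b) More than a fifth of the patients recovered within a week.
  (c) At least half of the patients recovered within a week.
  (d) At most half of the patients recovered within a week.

|A| = 11, |A ∩ B| = 4, |A ∖ B| = 7.
(a) A ∩ B = ∅ (|A ∩ B| = 0): fails.
(b) |A ∩ B| / |A| > 1/5: holds.
(c) |A ∩ B| ≥ |A ∖ B|: fails.
(d) |A ∩ B| ≤ |A ∖ B|: holds.

(b), (d)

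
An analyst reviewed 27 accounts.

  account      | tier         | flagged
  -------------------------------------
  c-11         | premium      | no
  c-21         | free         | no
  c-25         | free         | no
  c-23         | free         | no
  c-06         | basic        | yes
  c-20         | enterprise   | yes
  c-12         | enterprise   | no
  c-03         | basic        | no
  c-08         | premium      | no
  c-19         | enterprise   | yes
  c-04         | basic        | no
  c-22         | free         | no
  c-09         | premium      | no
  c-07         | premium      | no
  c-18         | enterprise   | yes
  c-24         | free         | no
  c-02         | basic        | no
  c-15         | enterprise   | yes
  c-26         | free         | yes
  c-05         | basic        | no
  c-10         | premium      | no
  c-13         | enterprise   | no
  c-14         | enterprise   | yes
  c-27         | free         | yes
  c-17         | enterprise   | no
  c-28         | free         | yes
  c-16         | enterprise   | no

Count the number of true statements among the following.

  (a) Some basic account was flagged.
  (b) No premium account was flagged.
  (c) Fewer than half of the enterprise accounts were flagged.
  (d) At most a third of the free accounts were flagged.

2

(a) basic: |A| = 5, |A ∩ B| = 1; needs A ∩ B ≠ ∅ (|A ∩ B| ≥ 1) — true.
(b) premium: |A| = 5, |A ∩ B| = 0; needs A ∩ B = ∅ (|A ∩ B| = 0) — true.
(c) enterprise: |A| = 9, |A ∩ B| = 5; needs |A ∩ B| < |A ∖ B| — false.
(d) free: |A| = 8, |A ∩ B| = 3; needs |A ∩ B| / |A| ≤ 1/3 — false.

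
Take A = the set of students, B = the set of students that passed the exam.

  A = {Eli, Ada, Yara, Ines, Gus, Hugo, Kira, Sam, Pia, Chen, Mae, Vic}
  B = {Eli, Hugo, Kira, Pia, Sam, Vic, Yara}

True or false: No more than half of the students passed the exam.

False

The determiner here denotes the relation: |A ∩ B| ≤ |A ∖ B|.
A (the restrictor) = {Eli, Ada, Yara, Ines, Gus, Hugo, Kira, Sam, Pia, Chen, Mae, Vic}, |A| = 12.
A ∩ B = {Eli, Yara, Hugo, Kira, Sam, Pia, Vic}, so |A ∩ B| = 7.
A ∖ B = {Ada, Ines, Gus, Chen, Mae}, so |A ∖ B| = 5.
7 > 5, so the statement is false.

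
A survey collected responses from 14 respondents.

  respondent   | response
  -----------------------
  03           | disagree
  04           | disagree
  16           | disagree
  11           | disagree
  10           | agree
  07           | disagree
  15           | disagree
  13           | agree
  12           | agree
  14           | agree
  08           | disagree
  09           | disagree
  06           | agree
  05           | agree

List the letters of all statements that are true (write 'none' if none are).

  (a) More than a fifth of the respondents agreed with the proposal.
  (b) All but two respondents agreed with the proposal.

|A| = 14, |A ∩ B| = 6, |A ∖ B| = 8.
(a) |A ∩ B| / |A| > 1/5: holds.
(b) |A ∖ B| = 2: fails.

(a)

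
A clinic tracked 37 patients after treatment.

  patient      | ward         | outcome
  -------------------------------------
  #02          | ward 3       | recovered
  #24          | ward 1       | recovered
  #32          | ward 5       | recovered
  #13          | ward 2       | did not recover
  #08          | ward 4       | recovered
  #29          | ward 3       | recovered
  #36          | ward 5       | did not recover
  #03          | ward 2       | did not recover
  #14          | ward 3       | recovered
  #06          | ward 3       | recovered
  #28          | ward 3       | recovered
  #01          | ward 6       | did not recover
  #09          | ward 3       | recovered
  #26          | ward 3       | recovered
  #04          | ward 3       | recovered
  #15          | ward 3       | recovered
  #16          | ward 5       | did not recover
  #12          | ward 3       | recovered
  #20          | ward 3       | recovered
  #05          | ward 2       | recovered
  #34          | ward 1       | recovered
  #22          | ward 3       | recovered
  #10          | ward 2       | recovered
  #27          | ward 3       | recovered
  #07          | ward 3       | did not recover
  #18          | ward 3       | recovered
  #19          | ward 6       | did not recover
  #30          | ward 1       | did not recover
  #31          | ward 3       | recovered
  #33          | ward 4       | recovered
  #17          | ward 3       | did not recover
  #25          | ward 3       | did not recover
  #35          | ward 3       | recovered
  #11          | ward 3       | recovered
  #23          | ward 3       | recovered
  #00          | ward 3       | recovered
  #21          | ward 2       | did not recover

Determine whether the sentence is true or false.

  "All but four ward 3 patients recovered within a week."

The determiner here denotes the relation: |A ∖ B| = 4.
|A| = 22, |A ∩ B| = 19, |A ∖ B| = 3.
|A ∖ B| = 3, so the statement is false.

False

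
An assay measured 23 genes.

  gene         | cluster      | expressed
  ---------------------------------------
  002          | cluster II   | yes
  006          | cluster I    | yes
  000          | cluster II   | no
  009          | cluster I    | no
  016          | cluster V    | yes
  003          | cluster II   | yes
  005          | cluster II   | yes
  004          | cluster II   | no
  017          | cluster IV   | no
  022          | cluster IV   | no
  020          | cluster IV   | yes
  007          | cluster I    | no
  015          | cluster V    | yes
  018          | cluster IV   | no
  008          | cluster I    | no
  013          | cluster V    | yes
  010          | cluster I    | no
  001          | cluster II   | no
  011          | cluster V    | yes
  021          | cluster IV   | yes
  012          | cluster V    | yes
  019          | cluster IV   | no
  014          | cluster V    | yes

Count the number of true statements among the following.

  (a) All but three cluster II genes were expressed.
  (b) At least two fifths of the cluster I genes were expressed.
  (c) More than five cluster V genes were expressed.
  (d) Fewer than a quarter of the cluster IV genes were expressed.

(a) cluster II: |A| = 6, |A ∩ B| = 3; needs |A ∖ B| = 3 — true.
(b) cluster I: |A| = 5, |A ∩ B| = 1; needs |A ∩ B| / |A| ≥ 2/5 — false.
(c) cluster V: |A| = 6, |A ∩ B| = 6; needs |A ∩ B| > 5 — true.
(d) cluster IV: |A| = 6, |A ∩ B| = 2; needs |A ∩ B| / |A| < 1/4 — false.

2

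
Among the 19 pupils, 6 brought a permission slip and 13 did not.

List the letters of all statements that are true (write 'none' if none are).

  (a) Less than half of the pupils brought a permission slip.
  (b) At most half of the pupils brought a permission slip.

|A| = 19, |A ∩ B| = 6, |A ∖ B| = 13.
(a) |A ∩ B| < |A ∖ B|: holds.
(b) |A ∩ B| ≤ |A ∖ B|: holds.

(a), (b)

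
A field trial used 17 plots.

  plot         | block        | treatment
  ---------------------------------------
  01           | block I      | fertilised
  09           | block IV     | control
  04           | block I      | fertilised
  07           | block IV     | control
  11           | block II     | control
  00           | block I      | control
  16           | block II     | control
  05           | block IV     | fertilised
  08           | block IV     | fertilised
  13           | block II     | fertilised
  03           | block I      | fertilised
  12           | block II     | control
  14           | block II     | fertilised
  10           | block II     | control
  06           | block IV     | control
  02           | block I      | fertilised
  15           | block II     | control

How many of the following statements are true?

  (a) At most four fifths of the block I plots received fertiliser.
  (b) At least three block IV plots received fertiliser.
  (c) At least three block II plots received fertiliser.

1

(a) block I: |A| = 5, |A ∩ B| = 4; needs |A ∩ B| / |A| ≤ 4/5 — true.
(b) block IV: |A| = 5, |A ∩ B| = 2; needs |A ∩ B| ≥ 3 — false.
(c) block II: |A| = 7, |A ∩ B| = 2; needs |A ∩ B| ≥ 3 — false.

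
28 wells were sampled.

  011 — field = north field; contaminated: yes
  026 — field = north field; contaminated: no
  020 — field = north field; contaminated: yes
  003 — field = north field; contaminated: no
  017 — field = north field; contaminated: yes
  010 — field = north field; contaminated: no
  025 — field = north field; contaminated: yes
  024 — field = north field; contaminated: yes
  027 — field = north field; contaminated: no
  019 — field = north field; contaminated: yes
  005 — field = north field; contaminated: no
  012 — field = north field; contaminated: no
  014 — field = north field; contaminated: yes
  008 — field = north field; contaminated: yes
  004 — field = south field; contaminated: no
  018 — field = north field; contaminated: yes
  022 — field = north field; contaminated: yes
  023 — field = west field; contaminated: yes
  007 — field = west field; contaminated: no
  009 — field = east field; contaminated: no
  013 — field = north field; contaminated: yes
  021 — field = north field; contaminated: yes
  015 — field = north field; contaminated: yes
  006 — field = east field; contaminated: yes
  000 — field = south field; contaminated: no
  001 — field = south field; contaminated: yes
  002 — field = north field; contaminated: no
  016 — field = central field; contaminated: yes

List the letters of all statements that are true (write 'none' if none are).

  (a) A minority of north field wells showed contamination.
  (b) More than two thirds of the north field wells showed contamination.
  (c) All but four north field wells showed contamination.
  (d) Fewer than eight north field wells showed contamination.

|A| = 20, |A ∩ B| = 13, |A ∖ B| = 7.
(a) |A ∩ B| < |A ∖ B|: fails.
(b) |A ∩ B| / |A| > 2/3: fails.
(c) |A ∖ B| = 4: fails.
(d) |A ∩ B| < 8: fails.

none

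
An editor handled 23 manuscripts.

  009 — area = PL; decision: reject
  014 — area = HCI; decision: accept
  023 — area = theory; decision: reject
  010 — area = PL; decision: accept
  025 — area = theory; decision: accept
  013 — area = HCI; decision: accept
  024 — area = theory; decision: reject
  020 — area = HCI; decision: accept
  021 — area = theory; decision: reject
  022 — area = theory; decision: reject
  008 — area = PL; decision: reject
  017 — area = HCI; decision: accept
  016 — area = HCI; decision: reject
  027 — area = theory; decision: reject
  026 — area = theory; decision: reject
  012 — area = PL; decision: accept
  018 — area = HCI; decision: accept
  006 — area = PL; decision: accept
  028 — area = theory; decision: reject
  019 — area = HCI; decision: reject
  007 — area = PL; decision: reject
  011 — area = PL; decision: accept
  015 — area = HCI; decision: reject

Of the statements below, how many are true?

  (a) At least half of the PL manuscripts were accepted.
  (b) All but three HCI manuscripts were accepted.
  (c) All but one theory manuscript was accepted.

2

(a) PL: |A| = 7, |A ∩ B| = 4; needs |A ∩ B| ≥ |A ∖ B| — true.
(b) HCI: |A| = 8, |A ∩ B| = 5; needs |A ∖ B| = 3 — true.
(c) theory: |A| = 8, |A ∩ B| = 1; needs |A ∖ B| = 1 — false.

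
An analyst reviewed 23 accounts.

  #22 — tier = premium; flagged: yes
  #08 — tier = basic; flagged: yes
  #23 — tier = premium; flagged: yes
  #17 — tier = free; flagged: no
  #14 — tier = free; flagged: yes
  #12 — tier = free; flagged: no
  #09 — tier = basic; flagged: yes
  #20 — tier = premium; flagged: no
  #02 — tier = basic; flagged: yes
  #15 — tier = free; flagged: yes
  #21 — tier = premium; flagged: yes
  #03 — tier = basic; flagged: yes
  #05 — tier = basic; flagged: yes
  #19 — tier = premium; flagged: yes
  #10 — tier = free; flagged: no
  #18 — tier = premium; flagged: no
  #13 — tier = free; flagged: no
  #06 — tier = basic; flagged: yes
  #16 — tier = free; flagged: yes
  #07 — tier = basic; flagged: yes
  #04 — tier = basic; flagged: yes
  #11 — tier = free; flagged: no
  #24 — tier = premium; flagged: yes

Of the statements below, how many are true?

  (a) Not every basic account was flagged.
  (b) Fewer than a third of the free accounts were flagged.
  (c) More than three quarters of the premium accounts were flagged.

0

(a) basic: |A| = 8, |A ∩ B| = 8; needs A ⊄ B (|A ∖ B| ≥ 1) — false.
(b) free: |A| = 8, |A ∩ B| = 3; needs |A ∩ B| / |A| < 1/3 — false.
(c) premium: |A| = 7, |A ∩ B| = 5; needs |A ∩ B| / |A| > 3/4 — false.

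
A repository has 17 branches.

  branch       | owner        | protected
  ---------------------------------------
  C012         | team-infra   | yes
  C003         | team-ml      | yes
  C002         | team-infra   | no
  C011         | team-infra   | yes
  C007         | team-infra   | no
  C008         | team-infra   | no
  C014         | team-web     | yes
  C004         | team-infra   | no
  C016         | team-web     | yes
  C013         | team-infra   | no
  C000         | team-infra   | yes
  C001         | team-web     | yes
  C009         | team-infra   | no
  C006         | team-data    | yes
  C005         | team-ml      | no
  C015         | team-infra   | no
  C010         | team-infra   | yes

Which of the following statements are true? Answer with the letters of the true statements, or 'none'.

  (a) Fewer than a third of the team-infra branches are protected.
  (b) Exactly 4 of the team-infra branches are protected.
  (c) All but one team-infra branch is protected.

|A| = 11, |A ∩ B| = 4, |A ∖ B| = 7.
(a) |A ∩ B| / |A| < 1/3: fails.
(b) |A ∩ B| = 4: holds.
(c) |A ∖ B| = 1: fails.

(b)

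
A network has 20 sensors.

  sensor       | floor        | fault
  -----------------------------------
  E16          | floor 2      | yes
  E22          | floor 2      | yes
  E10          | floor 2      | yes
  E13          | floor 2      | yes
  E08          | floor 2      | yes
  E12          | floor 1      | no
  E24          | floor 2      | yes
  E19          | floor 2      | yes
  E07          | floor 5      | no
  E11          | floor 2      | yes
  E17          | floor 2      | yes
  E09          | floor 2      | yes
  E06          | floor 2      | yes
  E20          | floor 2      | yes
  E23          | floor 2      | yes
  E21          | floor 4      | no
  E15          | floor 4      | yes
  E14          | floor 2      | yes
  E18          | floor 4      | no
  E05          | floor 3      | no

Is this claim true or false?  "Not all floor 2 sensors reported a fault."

'Not all floor 2 sensors reported a fault' holds iff A ⊄ B (|A ∖ B| ≥ 1).
A (the restrictor) = {E16, E22, E10, E13, E08, E24, E19, E11, E17, E09, E06, E20, E23, E14}, |A| = 14.
A ∖ B = {}, so |A ∖ B| = 0.
So the statement is false.

False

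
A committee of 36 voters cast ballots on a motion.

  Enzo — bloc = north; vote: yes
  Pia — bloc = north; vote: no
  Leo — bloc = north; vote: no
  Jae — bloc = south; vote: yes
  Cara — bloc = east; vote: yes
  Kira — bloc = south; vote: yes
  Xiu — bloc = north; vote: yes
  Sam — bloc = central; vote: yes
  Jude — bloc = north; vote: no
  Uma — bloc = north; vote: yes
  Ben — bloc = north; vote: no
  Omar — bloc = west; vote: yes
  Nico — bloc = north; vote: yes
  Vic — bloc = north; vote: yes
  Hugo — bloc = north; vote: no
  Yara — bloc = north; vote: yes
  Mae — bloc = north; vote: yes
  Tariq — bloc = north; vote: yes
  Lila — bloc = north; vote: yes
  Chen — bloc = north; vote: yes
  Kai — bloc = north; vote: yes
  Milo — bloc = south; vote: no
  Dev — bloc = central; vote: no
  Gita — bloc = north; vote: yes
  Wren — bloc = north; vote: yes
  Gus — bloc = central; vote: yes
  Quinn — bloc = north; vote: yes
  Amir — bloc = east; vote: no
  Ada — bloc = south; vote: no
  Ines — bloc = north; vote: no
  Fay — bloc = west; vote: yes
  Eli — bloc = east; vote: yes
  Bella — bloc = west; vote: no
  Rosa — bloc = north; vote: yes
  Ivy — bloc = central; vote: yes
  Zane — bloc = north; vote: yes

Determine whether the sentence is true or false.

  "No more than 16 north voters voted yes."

Truth condition: |A ∩ B| ≤ 16.
|A| = 22, |A ∩ B| = 16, |A ∖ B| = 6.
|A ∩ B| = 16, so the statement is true.

True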